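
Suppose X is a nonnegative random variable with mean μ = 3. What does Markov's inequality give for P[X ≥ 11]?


μ = E[X] = 3, a = 11.
Markov: P[X ≥ 11] ≤ μ/a = (3)/11 = 3/11.
Numerically: ≈ 0.272727.
(Since a = 11 > μ = 3.000000, the bound 3/11 is < 1 and informative.)

P[X ≥ 11] ≤ 3/11 ≈ 0.272727.


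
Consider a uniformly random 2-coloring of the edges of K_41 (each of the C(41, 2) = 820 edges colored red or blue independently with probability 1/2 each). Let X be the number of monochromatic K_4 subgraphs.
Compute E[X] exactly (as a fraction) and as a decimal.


Let X = Σ_S X_S over the C(41, 4) = 101270 subsets S of size 4, where X_S = 1 if the K_4 on S is monochromatic.
For a fixed S, the K_4 on S has C(4, 2) = 6 edges. P[all 6 edges red] = (1/2)^6, and likewise for blue, so P[monochromatic] = 2·(1/2)^6 = 2^{1 − 6} = 1/32.
By linearity: E[X] = C(41, 4) · 2^{1 − 6} = 101270 · 1/32 = 50635/16.
Numerically: E[X] ≈ 3164.6875.

E[X] = C(41,4)·2^(1−C(4,2)) = 50635/16 ≈ 3164.6875.


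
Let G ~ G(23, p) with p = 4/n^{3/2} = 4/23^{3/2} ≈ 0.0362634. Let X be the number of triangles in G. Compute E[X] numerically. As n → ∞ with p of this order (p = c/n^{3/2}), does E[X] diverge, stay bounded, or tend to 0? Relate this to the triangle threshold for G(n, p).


Number of potential triangles: C(23, 3) = 1771.
Each occurs with probability p³ ≈ (0.0362634)³ ≈ 4.76875172e-05.
By linearity: E[X] = C(23, 3)·p³ ≈ 1771 · 4.76875172e-05 ≈ 0.084455.
Since α = 3/2 > 1, p = c/n^{3/2} = o(1/n) is below the triangle threshold p ~ 1/n. Asymptotically E[X] ~ (c³/6)·n^{3(1−α)} = (4³/6)·n^{-1.5} → 0, so by Markov's inequality G has no triangles w.h.p.

E[X] ≈ 0.084455; in regime p = Θ(1/n^{3/2}) E[X] tends to 0 (below the triangle threshold p ~ 1/n).


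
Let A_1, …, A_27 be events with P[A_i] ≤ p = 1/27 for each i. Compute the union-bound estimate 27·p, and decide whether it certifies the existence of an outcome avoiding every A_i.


Union bound: P[∪_{i=1}^{27} A_i] ≤ Σ_i P[A_i] ≤ 27·p = 27·(1/27) = 1.
Numerically: 1 ≈ 1.000.
Is 1 < 1? NO.
Since the bound 1 is ≥ 1, the union bound is uninformative here; it does NOT by itself certify existence.

27·p = 1 ≈ 1.000; existence NOT certified by the union bound.


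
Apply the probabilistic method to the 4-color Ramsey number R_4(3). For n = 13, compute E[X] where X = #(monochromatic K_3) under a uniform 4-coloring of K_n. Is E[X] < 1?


E[X] = C(13, 3) · 4^{1 − 3} = 286 · 4^{−2} = 286/16.
As a reduced fraction: E[X] = 143/8 ≈ 17.875.
Is E[X] < 1? NO.
Since E[X] ≥ 1, the first-moment bound is inconclusive at n = 13; it does NOT by itself certify R_4(3) > 13.

E[X] = 143/8 ≈ 17.875; E[X] ≥ 1; first-moment method inconclusive here.


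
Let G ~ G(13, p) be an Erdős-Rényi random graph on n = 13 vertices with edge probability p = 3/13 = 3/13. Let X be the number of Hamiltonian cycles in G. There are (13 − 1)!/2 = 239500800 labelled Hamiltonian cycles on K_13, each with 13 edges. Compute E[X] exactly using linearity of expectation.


K_13 has (13 − 1)!/2 = 239500800 labelled Hamiltonian cycles.
For each such Hamiltonian cycle H, let X_H = 1 if all 13 edges of H are present in G. Then P[X_H = 1] = p^{13} = (3/13)^{13} = 1594323/302875106592253.
By linearity of expectation: E[X] = Σ_H E[X_H] = 239500800 · p^{13} = 239500800 · 1594323/302875106592253 = 381841633958400/302875106592253.
Numerically: E[X] ≈ 1.261.

E[X] = 239500800 · (3/13)^{13} = 381841633958400/302875106592253 ≈ 1.261.


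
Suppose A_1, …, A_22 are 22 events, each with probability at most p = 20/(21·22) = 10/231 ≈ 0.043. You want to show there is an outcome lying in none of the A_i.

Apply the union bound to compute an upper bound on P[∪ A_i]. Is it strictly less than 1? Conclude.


Union bound: P[∪_{i=1}^{22} A_i] ≤ Σ_i P[A_i] ≤ 22·p = 22·(10/231) = 20/21.
Numerically: 20/21 ≈ 0.952.
Is 20/21 < 1? YES.
Since P[∪ A_i] ≤ 20/21 < 1, the complement has P[∩ A_i^c] ≥ 1 − 20/21 = 1/21 > 0, so some outcome avoids every A_i.

22·p = 20/21 ≈ 0.952; existence CERTIFIED by the union bound.


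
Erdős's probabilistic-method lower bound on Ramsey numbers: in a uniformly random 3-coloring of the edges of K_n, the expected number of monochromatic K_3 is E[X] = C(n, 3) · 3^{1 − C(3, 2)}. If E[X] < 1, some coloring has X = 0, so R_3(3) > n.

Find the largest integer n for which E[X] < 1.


We need C(n, 3) · 3^{1 − 3} < 1, i.e. C(n, 3) < 3^{3 − 1} = 9.
Check values of n near the boundary:
  n = 3: C(3, 3) = 1; 1 < 9? YES
  n = 4: C(4, 3) = 4; 4 < 9? YES
  n = 5: C(5, 3) = 10; 10 < 9? NO
The largest n with C(n, 3) < 9 is n = 4 (where E[X] = 4/9 ≈ 0.4444). Hence R_3(3) > 4, i.e. R_3(3) ≥ 5.

Largest n = 4; hence R_3(3) > 4.


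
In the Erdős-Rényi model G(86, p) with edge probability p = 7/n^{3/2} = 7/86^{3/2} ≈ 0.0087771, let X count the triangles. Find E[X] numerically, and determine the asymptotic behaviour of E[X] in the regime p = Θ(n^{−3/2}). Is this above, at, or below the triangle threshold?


Number of potential triangles: C(86, 3) = 102340.
Each occurs with probability p³ ≈ (0.0087771)³ ≈ 6.7616251e-07.
By linearity: E[X] = C(86, 3)·p³ ≈ 102340 · 6.7616251e-07 ≈ 0.06920.
Since α = 3/2 > 1, p = c/n^{3/2} = o(1/n) is below the triangle threshold p ~ 1/n. Asymptotically E[X] ~ (c³/6)·n^{3(1−α)} = (7³/6)·n^{-1.5} → 0, so by Markov's inequality G has no triangles w.h.p.

E[X] ≈ 0.06920; in regime p = Θ(1/n^{3/2}) E[X] tends to 0 (below the triangle threshold p ~ 1/n).


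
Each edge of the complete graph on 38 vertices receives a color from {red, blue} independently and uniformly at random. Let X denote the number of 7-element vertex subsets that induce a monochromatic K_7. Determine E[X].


Let X = Σ_S X_S over the C(38, 7) = 12620256 subsets S of size 7, where X_S = 1 if the K_7 on S is monochromatic.
For a fixed S, the K_7 on S has C(7, 2) = 21 edges. P[all 21 edges red] = (1/2)^21, and likewise for blue, so P[monochromatic] = 2·(1/2)^21 = 2^{1 − 21} = 1/1048576.
Summing: E[X] = C(38, 7) · 2^{1 − 21} = 12620256 · 1/1048576 = 394383/32768.
Numerically: E[X] ≈ 12.036.

E[X] = C(38,7)·2^(1−C(7,2)) = 394383/32768 ≈ 12.036.


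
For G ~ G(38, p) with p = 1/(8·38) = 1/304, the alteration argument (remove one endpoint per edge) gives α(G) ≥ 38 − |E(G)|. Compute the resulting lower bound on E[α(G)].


E[|E(G)|] = C(38, 2)·p = 703 · (1/304) = 37/16.
E[α(G)] ≥ n − E[|E(G)|] = 38 − 37/16 = 571/16.
Numerically: ≈ 35.6875.
(This is only a lower bound; the true E[α(G)] may be larger.)

E[α(G)] ≥ 571/16 ≈ 35.6875.


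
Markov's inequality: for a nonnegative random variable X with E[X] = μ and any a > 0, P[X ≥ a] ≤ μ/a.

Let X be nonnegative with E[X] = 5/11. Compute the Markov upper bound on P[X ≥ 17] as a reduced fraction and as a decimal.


μ = E[X] = 5/11, a = 17.
Markov: P[X ≥ 17] ≤ μ/a = (5/11)/17 = 5/187.
Numerically: ≈ 0.0267.
(Since a = 17 > μ = 0.4545, the bound 5/187 is < 1 and informative.)

P[X ≥ 17] ≤ 5/187 ≈ 0.0267.


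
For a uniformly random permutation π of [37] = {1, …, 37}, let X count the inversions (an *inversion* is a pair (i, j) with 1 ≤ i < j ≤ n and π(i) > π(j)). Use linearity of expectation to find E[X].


Write X = Σ X_I over the C(37, 2) = 666 pairs i < j, with X_I the indicator of one inversion.
There are 666 indicators.
For each fixed pair i < j, the values π(i) and π(j) are two distinct elements of {1, …, 37} in uniformly random order; by symmetry P[π(i) > π(j)] = 1/2.
By linearity: E[X] = 666 · (1/2) = C(37, 2) · (1/2) = 666/2 = 333 ≈ 333.00000.

E[X] = 333 = 333.00000.


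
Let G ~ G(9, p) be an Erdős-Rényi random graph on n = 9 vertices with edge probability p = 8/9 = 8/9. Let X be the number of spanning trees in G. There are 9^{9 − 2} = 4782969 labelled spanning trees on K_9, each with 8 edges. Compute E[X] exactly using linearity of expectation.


K_9 has 9^{9 − 2} = 4782969 labelled spanning trees.
For each such spanning tree H, let X_H = 1 if all 8 edges of H are present in G. Then P[X_H = 1] = p^{8} = (8/9)^{8} = 16777216/43046721.
By linearity of expectation: E[X] = Σ_H E[X_H] = 4782969 · p^{8} = 4782969 · 16777216/43046721 = 16777216/9.
Numerically: E[X] ≈ 1.86e+06.

E[X] = 4782969 · (8/9)^{8} = 16777216/9 ≈ 1.86e+06.


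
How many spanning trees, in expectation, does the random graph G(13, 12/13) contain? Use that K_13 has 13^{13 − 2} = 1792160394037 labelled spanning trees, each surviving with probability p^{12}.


K_13 has 13^{13 − 2} = 1792160394037 labelled spanning trees.
For each such spanning tree H, let X_H = 1 if all 12 edges of H are present in G. Then P[X_H = 1] = p^{12} = (12/13)^{12} = 8916100448256/23298085122481.
By linearity of expectation: E[X] = Σ_H E[X_H] = 1792160394037 · p^{12} = 1792160394037 · 8916100448256/23298085122481 = 8916100448256/13.
Numerically: E[X] ≈ 6.859e+11.

E[X] = 1792160394037 · (12/13)^{12} = 8916100448256/13 ≈ 6.859e+11.


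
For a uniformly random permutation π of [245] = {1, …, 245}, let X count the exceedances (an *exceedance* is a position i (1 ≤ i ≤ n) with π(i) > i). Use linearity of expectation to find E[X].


Write X = Σ_{i=1}^{245} X_i, where X_i = 1_{π(i) > i}.
For each fixed i, π(i) is uniform over {1, …, 245} (marginal of a uniform permutation), so P[π(i) > i] = (n − i)/n. Summing: Σ_{i=1}^{245} (n − i)/n = (0 + 1 + … + 244)/245 = 245(245 − 1)/(2·245) = (245 − 1)/2.
Hence E[X] = Σ_{i=1}^{245} (245 − i)/245 = 122 ≈ 122.0000.

E[X] = 122 = 122.0000.


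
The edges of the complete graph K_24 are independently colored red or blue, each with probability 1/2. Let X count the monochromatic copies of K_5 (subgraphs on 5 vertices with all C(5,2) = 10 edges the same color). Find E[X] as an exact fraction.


Let X = Σ_S X_S over the C(24, 5) = 42504 subsets S of size 5, where X_S = 1 if the K_5 on S is monochromatic.
For a fixed S, the K_5 on S has C(5, 2) = 10 edges. P[all 10 edges red] = (1/2)^10, and likewise for blue, so P[monochromatic] = 2·(1/2)^10 = 2^{1 − 10} = 1/512.
Summing: E[X] = C(24, 5) · 2^{1 − 10} = 42504 · 1/512 = 5313/64.
Numerically: E[X] ≈ 83.015625.

E[X] = C(24,5)·2^(1−C(5,2)) = 5313/64 ≈ 83.015625.


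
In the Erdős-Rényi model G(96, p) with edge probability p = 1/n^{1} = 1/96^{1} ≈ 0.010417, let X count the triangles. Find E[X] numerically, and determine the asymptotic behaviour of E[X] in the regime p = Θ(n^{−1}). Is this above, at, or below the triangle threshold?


Number of potential triangles: C(96, 3) = 142880.
Each occurs with probability p³ ≈ (0.010417)³ ≈ 1.1302807e-06.
By linearity: E[X] = C(96, 3)·p³ ≈ 142880 · 1.1302807e-06 ≈ 0.16149.
Here α = 1, so p = 1/n is exactly at the triangle threshold p ~ 1/n. Asymptotically E[X] → c³/6 = 1³/6 = 1/6 ≈ 0.16667, a bounded constant. In this regime the triangle count is asymptotically Poisson(c³/6).

E[X] ≈ 0.16149; in regime p = Θ(1/n^{1}) E[X] stays bounded (at the triangle threshold p ~ 1/n).


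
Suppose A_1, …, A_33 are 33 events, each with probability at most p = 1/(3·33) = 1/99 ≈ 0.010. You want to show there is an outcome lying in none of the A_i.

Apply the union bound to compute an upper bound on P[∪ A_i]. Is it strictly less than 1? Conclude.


Union bound: P[∪_{i=1}^{33} A_i] ≤ Σ_i P[A_i] ≤ 33·p = 33·(1/99) = 1/3.
Numerically: 1/3 ≈ 0.333.
Is 1/3 < 1? YES.
Since P[∪ A_i] ≤ 1/3 < 1, the complement has P[∩ A_i^c] ≥ 1 − 1/3 = 2/3 > 0, so some outcome avoids every A_i.

33·p = 1/3 ≈ 0.333; existence CERTIFIED by the union bound.


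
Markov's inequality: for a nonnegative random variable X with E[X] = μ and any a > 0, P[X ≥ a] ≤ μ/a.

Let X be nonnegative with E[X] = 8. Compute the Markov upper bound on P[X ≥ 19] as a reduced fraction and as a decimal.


μ = E[X] = 8, a = 19.
Markov: P[X ≥ 19] ≤ μ/a = (8)/19 = 8/19.
Numerically: ≈ 0.42105.
(Since a = 19 > μ = 8.00000, the bound 8/19 is < 1 and informative.)

P[X ≥ 19] ≤ 8/19 ≈ 0.42105.


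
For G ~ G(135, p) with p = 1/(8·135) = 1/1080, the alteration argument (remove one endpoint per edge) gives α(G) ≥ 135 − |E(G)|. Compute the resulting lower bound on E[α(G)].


E[|E(G)|] = C(135, 2)·p = 9045 · (1/1080) = 67/8.
E[α(G)] ≥ n − E[|E(G)|] = 135 − 67/8 = 1013/8.
Numerically: ≈ 126.625000.
(This is only a lower bound; the true E[α(G)] may be larger.)

E[α(G)] ≥ 1013/8 ≈ 126.625000.


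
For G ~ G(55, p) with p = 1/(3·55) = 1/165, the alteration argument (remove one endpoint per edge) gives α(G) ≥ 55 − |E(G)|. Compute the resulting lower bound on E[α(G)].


E[|E(G)|] = C(55, 2)·p = 1485 · (1/165) = 9.
E[α(G)] ≥ n − E[|E(G)|] = 55 − 9 = 46.
Numerically: ≈ 46.000000.
(This is only a lower bound; the true E[α(G)] may be larger.)

E[α(G)] ≥ 46 ≈ 46.000000.


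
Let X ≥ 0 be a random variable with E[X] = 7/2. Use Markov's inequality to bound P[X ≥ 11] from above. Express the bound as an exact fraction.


μ = E[X] = 7/2, a = 11.
Markov: P[X ≥ 11] ≤ μ/a = (7/2)/11 = 7/22.
Numerically: ≈ 0.3182.
(Since a = 11 > μ = 3.5000, the bound 7/22 is < 1 and informative.)

P[X ≥ 11] ≤ 7/22 ≈ 0.3182.


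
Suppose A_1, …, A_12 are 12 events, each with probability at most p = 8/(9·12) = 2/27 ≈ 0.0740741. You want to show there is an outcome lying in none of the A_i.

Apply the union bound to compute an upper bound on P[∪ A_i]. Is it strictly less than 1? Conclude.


Union bound: P[∪_{i=1}^{12} A_i] ≤ Σ_i P[A_i] ≤ 12·p = 12·(2/27) = 8/9.
Numerically: 8/9 ≈ 0.8888889.
Is 8/9 < 1? YES.
Since P[∪ A_i] ≤ 8/9 < 1, the complement has P[∩ A_i^c] ≥ 1 − 8/9 = 1/9 > 0, so some outcome avoids every A_i.

12·p = 8/9 ≈ 0.8888889; existence CERTIFIED by the union bound.


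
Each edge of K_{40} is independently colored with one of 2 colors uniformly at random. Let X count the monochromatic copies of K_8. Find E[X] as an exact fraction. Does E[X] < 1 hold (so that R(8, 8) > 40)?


E[X] = C(40, 8) · 2^{1 − 28} = 76904685 · 2^{−27} = 76904685/134217728.
As a reduced fraction: E[X] = 76904685/134217728 ≈ 0.5729846.
Is E[X] < 1? YES.
Since E[X] < 1, there exists a 2-coloring of K_{40} with no monochromatic K_8; hence R(8, 8) > 40.

E[X] = 76904685/134217728 ≈ 0.5729846; E[X] < 1, so R(8, 8) > 40.


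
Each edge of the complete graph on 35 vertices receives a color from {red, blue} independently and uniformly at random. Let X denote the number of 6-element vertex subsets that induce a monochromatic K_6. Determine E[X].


Let X = Σ_S X_S over the C(35, 6) = 1623160 subsets S of size 6, where X_S = 1 if the K_6 on S is monochromatic.
For a fixed S, the K_6 on S has C(6, 2) = 15 edges. P[all 15 edges red] = (1/2)^15, and likewise for blue, so P[monochromatic] = 2·(1/2)^15 = 2^{1 − 15} = 1/16384.
By linearity of expectation: E[X] = C(35, 6) · 2^{1 − 15} = 1623160 · 1/16384 = 202895/2048.
Numerically: E[X] ≈ 99.069824.

E[X] = C(35,6)·2^(1−C(6,2)) = 202895/2048 ≈ 99.069824.


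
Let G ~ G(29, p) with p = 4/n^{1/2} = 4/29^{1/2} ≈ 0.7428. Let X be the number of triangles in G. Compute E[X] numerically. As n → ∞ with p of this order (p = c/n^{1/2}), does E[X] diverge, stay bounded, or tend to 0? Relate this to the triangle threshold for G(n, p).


Number of potential triangles: C(29, 3) = 3654.
Each occurs with probability p³ ≈ (0.7428)³ ≈ 4.098104e-01.
By linearity: E[X] = C(29, 3)·p³ ≈ 3654 · 4.098104e-01 ≈ 1497.4472.
Since α = 1/2 < 1, p = c/n^{1/2} ≫ 1/n is above the triangle threshold p ~ 1/n. Asymptotically E[X] ~ (c³/6)·n^{3(1−α)} = (4³/6)·n^{1.5} → ∞; triangles are abundant w.h.p.

E[X] ≈ 1497.4472; in regime p = Θ(1/n^{1/2}) E[X] diverges (above the triangle threshold p ~ 1/n).


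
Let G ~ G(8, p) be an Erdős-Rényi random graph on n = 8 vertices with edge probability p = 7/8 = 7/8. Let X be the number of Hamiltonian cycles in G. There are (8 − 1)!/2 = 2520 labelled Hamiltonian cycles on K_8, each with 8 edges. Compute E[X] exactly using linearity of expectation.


K_8 has (8 − 1)!/2 = 2520 labelled Hamiltonian cycles.
For each such Hamiltonian cycle H, let X_H = 1 if all 8 edges of H are present in G. Then P[X_H = 1] = p^{8} = (7/8)^{8} = 5764801/16777216.
By linearity of expectation: E[X] = Σ_H E[X_H] = 2520 · p^{8} = 2520 · 5764801/16777216 = 1815912315/2097152.
Numerically: E[X] ≈ 865.89.

E[X] = 2520 · (7/8)^{8} = 1815912315/2097152 ≈ 865.89.


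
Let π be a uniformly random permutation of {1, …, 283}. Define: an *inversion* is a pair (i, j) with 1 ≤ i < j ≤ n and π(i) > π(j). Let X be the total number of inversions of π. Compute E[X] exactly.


Write X = Σ X_I over the C(283, 2) = 39903 pairs i < j, with X_I the indicator of one inversion.
There are 39903 indicators.
For each fixed pair i < j, the values π(i) and π(j) are two distinct elements of {1, …, 283} in uniformly random order; by symmetry P[π(i) > π(j)] = 1/2.
By linearity: E[X] = 39903 · (1/2) = C(283, 2) · (1/2) = 39903/2 = 39903/2 ≈ 19951.5000.

E[X] = 39903/2 = 19951.5000.


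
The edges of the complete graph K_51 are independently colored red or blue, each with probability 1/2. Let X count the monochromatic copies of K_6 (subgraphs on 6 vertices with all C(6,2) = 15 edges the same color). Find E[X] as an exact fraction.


Let X = Σ_S X_S over the C(51, 6) = 18009460 subsets S of size 6, where X_S = 1 if the K_6 on S is monochromatic.
For a fixed S, the K_6 on S has C(6, 2) = 15 edges. P[all 15 edges red] = (1/2)^15, and likewise for blue, so P[monochromatic] = 2·(1/2)^15 = 2^{1 − 15} = 1/16384.
Summing: E[X] = C(51, 6) · 2^{1 − 15} = 18009460 · 1/16384 = 4502365/4096.
Numerically: E[X] ≈ 1099.21021.

E[X] = C(51,6)·2^(1−C(6,2)) = 4502365/4096 ≈ 1099.21021.


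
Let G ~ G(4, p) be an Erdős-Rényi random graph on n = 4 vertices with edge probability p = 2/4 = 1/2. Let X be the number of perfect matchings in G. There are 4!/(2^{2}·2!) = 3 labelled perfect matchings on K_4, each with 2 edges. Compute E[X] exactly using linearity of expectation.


K_4 has 4!/(2^{2}·2!) = 3 labelled perfect matchings.
For each such perfect matching H, let X_H = 1 if all 2 edges of H are present in G. Then P[X_H = 1] = p^{2} = (1/2)^{2} = 1/4.
By linearity of expectation: E[X] = Σ_H E[X_H] = 3 · p^{2} = 3 · 1/4 = 3/4.
Numerically: E[X] ≈ 0.75.

E[X] = 3 · (1/2)^{2} = 3/4 ≈ 0.75.


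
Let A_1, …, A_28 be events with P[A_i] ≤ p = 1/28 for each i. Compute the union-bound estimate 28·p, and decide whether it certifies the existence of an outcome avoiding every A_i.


Union bound: P[∪_{i=1}^{28} A_i] ≤ Σ_i P[A_i] ≤ 28·p = 28·(1/28) = 1.
Numerically: 1 ≈ 1.0000000.
Is 1 < 1? NO.
Since the bound 1 is ≥ 1, the union bound is uninformative here; it does NOT by itself certify existence.

28·p = 1 ≈ 1.0000000; existence NOT certified by the union bound.


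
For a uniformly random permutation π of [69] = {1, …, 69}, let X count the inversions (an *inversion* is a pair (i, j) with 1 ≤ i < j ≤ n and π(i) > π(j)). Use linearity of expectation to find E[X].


Write X = Σ X_I over the C(69, 2) = 2346 pairs i < j, with X_I the indicator of one inversion.
There are 2346 indicators.
For each fixed pair i < j, the values π(i) and π(j) are two distinct elements of {1, …, 69} in uniformly random order; by symmetry P[π(i) > π(j)] = 1/2.
By linearity: E[X] = 2346 · (1/2) = C(69, 2) · (1/2) = 2346/2 = 1173 ≈ 1173.000000.

E[X] = 1173 = 1173.000000.


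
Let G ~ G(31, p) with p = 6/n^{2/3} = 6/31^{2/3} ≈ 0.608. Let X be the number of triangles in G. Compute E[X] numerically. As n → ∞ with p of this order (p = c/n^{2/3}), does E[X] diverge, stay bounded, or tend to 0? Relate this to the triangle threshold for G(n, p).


Number of potential triangles: C(31, 3) = 4495.
Each occurs with probability p³ ≈ (0.608)³ ≈ 2.247659e-01.
By linearity: E[X] = C(31, 3)·p³ ≈ 4495 · 2.247659e-01 ≈ 1010.3226.
Since α = 2/3 < 1, p = c/n^{2/3} ≫ 1/n is above the triangle threshold p ~ 1/n. Asymptotically E[X] ~ (c³/6)·n^{3(1−α)} = (6³/6)·n^{1} → ∞; triangles are abundant w.h.p.

E[X] ≈ 1010.3226; in regime p = Θ(1/n^{2/3}) E[X] diverges (above the triangle threshold p ~ 1/n).


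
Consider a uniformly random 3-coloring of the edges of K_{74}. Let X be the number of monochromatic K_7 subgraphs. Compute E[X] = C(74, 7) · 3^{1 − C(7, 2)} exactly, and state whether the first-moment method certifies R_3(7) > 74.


E[X] = C(74, 7) · 3^{1 − 21} = 1799579064 · 3^{−20} = 1799579064/3486784401.
As a reduced fraction: E[X] = 599859688/1162261467 ≈ 0.516114.
Is E[X] < 1? YES.
Since E[X] < 1, there exists a 3-coloring of K_{74} with no monochromatic K_7; hence R_3(7) > 74.

E[X] = 599859688/1162261467 ≈ 0.516114; E[X] < 1, so R_3(7) > 74.


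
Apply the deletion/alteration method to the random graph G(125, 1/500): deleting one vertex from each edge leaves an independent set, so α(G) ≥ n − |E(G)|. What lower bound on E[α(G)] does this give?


E[|E(G)|] = C(125, 2)·p = 7750 · (1/500) = 31/2.
E[α(G)] ≥ n − E[|E(G)|] = 125 − 31/2 = 219/2.
Numerically: ≈ 109.500000.
(This is only a lower bound; the true E[α(G)] may be larger.)

E[α(G)] ≥ 219/2 ≈ 109.500000.


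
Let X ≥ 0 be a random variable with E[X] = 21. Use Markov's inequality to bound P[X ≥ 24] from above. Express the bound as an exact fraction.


μ = E[X] = 21, a = 24.
Markov: P[X ≥ 24] ≤ μ/a = (21)/24 = 7/8.
Numerically: ≈ 0.875.
(Since a = 24 > μ = 21.000, the bound 7/8 is < 1 and informative.)

P[X ≥ 24] ≤ 7/8 ≈ 0.875.


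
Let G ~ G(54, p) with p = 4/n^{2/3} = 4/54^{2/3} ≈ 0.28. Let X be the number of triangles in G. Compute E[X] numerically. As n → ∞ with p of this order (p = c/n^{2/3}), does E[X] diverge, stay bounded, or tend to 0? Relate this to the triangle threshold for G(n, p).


Number of potential triangles: C(54, 3) = 24804.
Each occurs with probability p³ ≈ (0.28)³ ≈ 2.19479e-02.
By linearity: E[X] = C(54, 3)·p³ ≈ 24804 · 2.19479e-02 ≈ 544.395.
Since α = 2/3 < 1, p = c/n^{2/3} ≫ 1/n is above the triangle threshold p ~ 1/n. Asymptotically E[X] ~ (c³/6)·n^{3(1−α)} = (4³/6)·n^{1} → ∞; triangles are abundant w.h.p.

E[X] ≈ 544.395; in regime p = Θ(1/n^{2/3}) E[X] diverges (above the triangle threshold p ~ 1/n).


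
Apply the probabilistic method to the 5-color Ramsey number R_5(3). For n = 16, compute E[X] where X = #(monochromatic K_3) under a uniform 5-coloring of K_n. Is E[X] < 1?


E[X] = C(16, 3) · 5^{1 − 3} = 560 · 5^{−2} = 560/25.
As a reduced fraction: E[X] = 112/5 ≈ 22.4000000.
Is E[X] < 1? NO.
Since E[X] ≥ 1, the first-moment bound is inconclusive at n = 16; it does NOT by itself certify R_5(3) > 16.

E[X] = 112/5 ≈ 22.4000000; E[X] ≥ 1; first-moment method inconclusive here.


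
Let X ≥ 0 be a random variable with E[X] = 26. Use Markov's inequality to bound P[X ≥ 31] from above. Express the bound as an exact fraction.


μ = E[X] = 26, a = 31.
Markov: P[X ≥ 31] ≤ μ/a = (26)/31 = 26/31.
Numerically: ≈ 0.8387.
(Since a = 31 > μ = 26.0000, the bound 26/31 is < 1 and informative.)

P[X ≥ 31] ≤ 26/31 ≈ 0.8387.


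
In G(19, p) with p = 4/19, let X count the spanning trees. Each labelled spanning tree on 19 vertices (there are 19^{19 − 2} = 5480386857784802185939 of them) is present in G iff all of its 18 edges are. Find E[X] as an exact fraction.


K_19 has 19^{19 − 2} = 5480386857784802185939 labelled spanning trees.
For each such spanning tree H, let X_H = 1 if all 18 edges of H are present in G. Then P[X_H = 1] = p^{18} = (4/19)^{18} = 68719476736/104127350297911241532841.
By linearity of expectation: E[X] = Σ_H E[X_H] = 5480386857784802185939 · p^{18} = 5480386857784802185939 · 68719476736/104127350297911241532841 = 68719476736/19.
Numerically: E[X] ≈ 3.62e+09.

E[X] = 5480386857784802185939 · (4/19)^{18} = 68719476736/19 ≈ 3.62e+09.


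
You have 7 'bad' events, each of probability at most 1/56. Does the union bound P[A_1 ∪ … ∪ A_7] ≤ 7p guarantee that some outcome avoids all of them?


Union bound: P[∪_{i=1}^{7} A_i] ≤ Σ_i P[A_i] ≤ 7·p = 7·(1/56) = 1/8.
Numerically: 1/8 ≈ 0.1250.
Is 1/8 < 1? YES.
Since P[∪ A_i] ≤ 1/8 < 1, the complement has P[∩ A_i^c] ≥ 1 − 1/8 = 7/8 > 0, so some outcome avoids every A_i.

7·p = 1/8 ≈ 0.1250; existence CERTIFIED by the union bound.


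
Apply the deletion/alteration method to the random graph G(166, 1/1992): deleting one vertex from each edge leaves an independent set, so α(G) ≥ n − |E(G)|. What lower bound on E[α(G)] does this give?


E[|E(G)|] = C(166, 2)·p = 13695 · (1/1992) = 55/8.
E[α(G)] ≥ n − E[|E(G)|] = 166 − 55/8 = 1273/8.
Numerically: ≈ 159.125.
(This is only a lower bound; the true E[α(G)] may be larger.)

E[α(G)] ≥ 1273/8 ≈ 159.125.


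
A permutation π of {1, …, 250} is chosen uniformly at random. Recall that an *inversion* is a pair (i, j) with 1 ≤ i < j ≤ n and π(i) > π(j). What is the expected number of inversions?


Write X = Σ X_I over the C(250, 2) = 31125 pairs i < j, with X_I the indicator of one inversion.
There are 31125 indicators.
For each fixed pair i < j, the values π(i) and π(j) are two distinct elements of {1, …, 250} in uniformly random order; by symmetry P[π(i) > π(j)] = 1/2.
By linearity: E[X] = 31125 · (1/2) = C(250, 2) · (1/2) = 31125/2 = 31125/2 ≈ 15562.50000.

E[X] = 31125/2 = 15562.50000.


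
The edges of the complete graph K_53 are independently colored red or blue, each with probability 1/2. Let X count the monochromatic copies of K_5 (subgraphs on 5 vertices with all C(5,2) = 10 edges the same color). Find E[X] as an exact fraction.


Let X = Σ_S X_S over the C(53, 5) = 2869685 subsets S of size 5, where X_S = 1 if the K_5 on S is monochromatic.
For a fixed S, the K_5 on S has C(5, 2) = 10 edges. P[all 10 edges red] = (1/2)^10, and likewise for blue, so P[monochromatic] = 2·(1/2)^10 = 2^{1 − 10} = 1/512.
By linearity of expectation: E[X] = C(53, 5) · 2^{1 − 10} = 2869685 · 1/512 = 2869685/512.
Numerically: E[X] ≈ 5604.853516.

E[X] = C(53,5)·2^(1−C(5,2)) = 2869685/512 ≈ 5604.853516.


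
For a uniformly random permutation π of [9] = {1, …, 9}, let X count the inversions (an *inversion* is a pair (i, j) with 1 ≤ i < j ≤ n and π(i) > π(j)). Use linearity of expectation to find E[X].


Write X = Σ X_I over the C(9, 2) = 36 pairs i < j, with X_I the indicator of one inversion.
There are 36 indicators.
For each fixed pair i < j, the values π(i) and π(j) are two distinct elements of {1, …, 9} in uniformly random order; by symmetry P[π(i) > π(j)] = 1/2.
By linearity: E[X] = 36 · (1/2) = C(9, 2) · (1/2) = 36/2 = 18 ≈ 18.000000.

E[X] = 18 = 18.000000.


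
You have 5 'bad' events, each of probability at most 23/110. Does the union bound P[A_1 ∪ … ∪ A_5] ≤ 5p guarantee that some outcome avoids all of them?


Union bound: P[∪_{i=1}^{5} A_i] ≤ Σ_i P[A_i] ≤ 5·p = 5·(23/110) = 23/22.
Numerically: 23/22 ≈ 1.04545.
Is 23/22 < 1? NO.
Since the bound 23/22 is ≥ 1, the union bound is uninformative here; it does NOT by itself certify existence.

5·p = 23/22 ≈ 1.04545; existence NOT certified by the union bound.


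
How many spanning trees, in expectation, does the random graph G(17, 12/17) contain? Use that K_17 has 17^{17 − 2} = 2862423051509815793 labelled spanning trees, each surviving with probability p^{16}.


K_17 has 17^{17 − 2} = 2862423051509815793 labelled spanning trees.
For each such spanning tree H, let X_H = 1 if all 16 edges of H are present in G. Then P[X_H = 1] = p^{16} = (12/17)^{16} = 184884258895036416/48661191875666868481.
By linearity: E[X] = Σ_H E[X_H] = 2862423051509815793 · p^{16} = 2862423051509815793 · 184884258895036416/48661191875666868481 = 184884258895036416/17.
Numerically: E[X] ≈ 1.09e+16.

E[X] = 2862423051509815793 · (12/17)^{16} = 184884258895036416/17 ≈ 1.09e+16.


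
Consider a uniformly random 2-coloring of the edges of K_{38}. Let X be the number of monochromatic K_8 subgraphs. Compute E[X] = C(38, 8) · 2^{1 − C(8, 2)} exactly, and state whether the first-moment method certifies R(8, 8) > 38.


E[X] = C(38, 8) · 2^{1 − 28} = 48903492 · 2^{−27} = 48903492/134217728.
As a reduced fraction: E[X] = 12225873/33554432 ≈ 0.3643594.
Is E[X] < 1? YES.
Since E[X] < 1, there exists a 2-coloring of K_{38} with no monochromatic K_8; hence R(8, 8) > 38.

E[X] = 12225873/33554432 ≈ 0.3643594; E[X] < 1, so R(8, 8) > 38.


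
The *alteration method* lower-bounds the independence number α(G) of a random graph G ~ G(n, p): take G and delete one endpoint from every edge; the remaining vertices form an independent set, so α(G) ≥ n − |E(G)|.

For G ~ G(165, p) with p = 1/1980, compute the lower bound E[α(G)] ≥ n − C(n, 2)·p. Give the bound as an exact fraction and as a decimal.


E[|E(G)|] = C(165, 2)·p = 13530 · (1/1980) = 41/6.
E[α(G)] ≥ n − E[|E(G)|] = 165 − 41/6 = 949/6.
Numerically: ≈ 158.166667.
(This is only a lower bound; the true E[α(G)] may be larger.)

E[α(G)] ≥ 949/6 ≈ 158.166667.


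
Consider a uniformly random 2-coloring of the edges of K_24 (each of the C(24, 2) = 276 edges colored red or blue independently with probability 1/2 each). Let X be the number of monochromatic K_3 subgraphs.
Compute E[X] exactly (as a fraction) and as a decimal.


Let X = Σ_S X_S over the C(24, 3) = 2024 subsets S of size 3, where X_S = 1 if the K_3 on S is monochromatic.
For a fixed S, the K_3 on S has C(3, 2) = 3 edges. P[all 3 edges red] = (1/2)^3, and likewise for blue, so P[monochromatic] = 2·(1/2)^3 = 2^{1 − 3} = 1/4.
By linearity of expectation: E[X] = C(24, 3) · 2^{1 − 3} = 2024 · 1/4 = 506.
Numerically: E[X] ≈ 506.00000.

E[X] = C(24,3)·2^(1−C(3,2)) = 506 ≈ 506.00000.


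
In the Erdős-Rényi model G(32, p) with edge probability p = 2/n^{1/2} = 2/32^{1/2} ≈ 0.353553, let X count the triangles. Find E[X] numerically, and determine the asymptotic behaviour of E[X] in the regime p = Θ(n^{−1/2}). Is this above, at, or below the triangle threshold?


Number of potential triangles: C(32, 3) = 4960.
Each occurs with probability p³ ≈ (0.353553)³ ≈ 4.41941738e-02.
By linearity: E[X] = C(32, 3)·p³ ≈ 4960 · 4.41941738e-02 ≈ 219.203102.
Since α = 1/2 < 1, p = c/n^{1/2} ≫ 1/n is above the triangle threshold p ~ 1/n. Asymptotically E[X] ~ (c³/6)·n^{3(1−α)} = (2³/6)·n^{1.5} → ∞; triangles are abundant w.h.p.

E[X] ≈ 219.203102; in regime p = Θ(1/n^{1/2}) E[X] diverges (above the triangle threshold p ~ 1/n).


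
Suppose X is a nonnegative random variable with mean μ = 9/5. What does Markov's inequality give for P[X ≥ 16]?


μ = E[X] = 9/5, a = 16.
Markov: P[X ≥ 16] ≤ μ/a = (9/5)/16 = 9/80.
Numerically: ≈ 0.11250.
(Since a = 16 > μ = 1.80000, the bound 9/80 is < 1 and informative.)

P[X ≥ 16] ≤ 9/80 ≈ 0.11250.


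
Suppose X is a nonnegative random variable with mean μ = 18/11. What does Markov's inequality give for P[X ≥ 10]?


μ = E[X] = 18/11, a = 10.
Markov: P[X ≥ 10] ≤ μ/a = (18/11)/10 = 9/55.
Numerically: ≈ 0.163636.
(Since a = 10 > μ = 1.636364, the bound 9/55 is < 1 and informative.)

P[X ≥ 10] ≤ 9/55 ≈ 0.163636.


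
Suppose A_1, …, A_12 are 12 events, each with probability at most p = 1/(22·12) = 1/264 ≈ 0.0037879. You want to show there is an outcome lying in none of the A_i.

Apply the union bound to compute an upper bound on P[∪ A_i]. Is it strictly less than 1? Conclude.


Union bound: P[∪_{i=1}^{12} A_i] ≤ Σ_i P[A_i] ≤ 12·p = 12·(1/264) = 1/22.
Numerically: 1/22 ≈ 0.0454545.
Is 1/22 < 1? YES.
Since P[∪ A_i] ≤ 1/22 < 1, the complement has P[∩ A_i^c] ≥ 1 − 1/22 = 21/22 > 0, so some outcome avoids every A_i.

12·p = 1/22 ≈ 0.0454545; existence CERTIFIED by the union bound.


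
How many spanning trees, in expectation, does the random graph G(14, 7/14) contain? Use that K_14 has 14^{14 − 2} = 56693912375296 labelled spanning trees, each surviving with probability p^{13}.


K_14 has 14^{14 − 2} = 56693912375296 labelled spanning trees.
For each such spanning tree H, let X_H = 1 if all 13 edges of H are present in G. Then P[X_H = 1] = p^{13} = (1/2)^{13} = 1/8192.
By linearity: E[X] = Σ_H E[X_H] = 56693912375296 · p^{13} = 56693912375296 · 1/8192 = 13841287201/2.
Numerically: E[X] ≈ 6.92064e+09.

E[X] = 56693912375296 · (1/2)^{13} = 13841287201/2 ≈ 6.92064e+09.


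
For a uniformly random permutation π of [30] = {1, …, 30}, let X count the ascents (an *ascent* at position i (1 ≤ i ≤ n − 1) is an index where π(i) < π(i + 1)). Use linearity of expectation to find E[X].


Write X = Σ X_I over i = 1, …, 29, with X_I the indicator of one ascent.
There are 29 indicators.
For each fixed i, the pair (π(i), π(i+1)) is a uniformly random ordered pair of distinct values from {1, …, 30}; by symmetry P[π(i) < π(i+1)] = 1/2.
By linearity: E[X] = 29 · (1/2) = (30 − 1) · (1/2) = 29/2 ≈ 14.500000.

E[X] = 29/2 = 14.500000.


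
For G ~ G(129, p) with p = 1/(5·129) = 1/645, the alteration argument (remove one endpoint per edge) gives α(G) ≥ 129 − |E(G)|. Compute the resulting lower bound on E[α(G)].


E[|E(G)|] = C(129, 2)·p = 8256 · (1/645) = 64/5.
E[α(G)] ≥ n − E[|E(G)|] = 129 − 64/5 = 581/5.
Numerically: ≈ 116.200000.
(This is only a lower bound; the true E[α(G)] may be larger.)

E[α(G)] ≥ 581/5 ≈ 116.200000.


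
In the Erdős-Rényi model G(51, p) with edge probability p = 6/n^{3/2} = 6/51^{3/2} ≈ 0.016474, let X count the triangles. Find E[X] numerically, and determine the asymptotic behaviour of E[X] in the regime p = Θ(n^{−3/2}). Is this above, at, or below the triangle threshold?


Number of potential triangles: C(51, 3) = 20825.
Each occurs with probability p³ ≈ (0.016474)³ ≈ 4.4708280e-06.
By linearity: E[X] = C(51, 3)·p³ ≈ 20825 · 4.4708280e-06 ≈ 0.09310.
Since α = 3/2 > 1, p = c/n^{3/2} = o(1/n) is below the triangle threshold p ~ 1/n. Asymptotically E[X] ~ (c³/6)·n^{3(1−α)} = (6³/6)·n^{-1.5} → 0, so by Markov's inequality G has no triangles w.h.p.

E[X] ≈ 0.09310; in regime p = Θ(1/n^{3/2}) E[X] tends to 0 (below the triangle threshold p ~ 1/n).


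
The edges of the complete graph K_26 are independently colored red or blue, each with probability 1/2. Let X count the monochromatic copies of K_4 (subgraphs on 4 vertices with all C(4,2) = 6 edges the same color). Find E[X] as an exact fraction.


Let X = Σ_S X_S over the C(26, 4) = 14950 subsets S of size 4, where X_S = 1 if the K_4 on S is monochromatic.
For a fixed S, the K_4 on S has C(4, 2) = 6 edges. P[all 6 edges red] = (1/2)^6, and likewise for blue, so P[monochromatic] = 2·(1/2)^6 = 2^{1 − 6} = 1/32.
Summing: E[X] = C(26, 4) · 2^{1 − 6} = 14950 · 1/32 = 7475/16.
Numerically: E[X] ≈ 467.1875.

E[X] = C(26,4)·2^(1−C(4,2)) = 7475/16 ≈ 467.1875.


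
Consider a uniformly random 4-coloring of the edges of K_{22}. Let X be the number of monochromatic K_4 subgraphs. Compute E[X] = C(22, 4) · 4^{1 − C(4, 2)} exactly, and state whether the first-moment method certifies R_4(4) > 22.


E[X] = C(22, 4) · 4^{1 − 6} = 7315 · 4^{−5} = 7315/1024.
As a reduced fraction: E[X] = 7315/1024 ≈ 7.144.
Is E[X] < 1? NO.
Since E[X] ≥ 1, the first-moment bound is inconclusive at n = 22; it does NOT by itself certify R_4(4) > 22.

E[X] = 7315/1024 ≈ 7.144; E[X] ≥ 1; first-moment method inconclusive here.


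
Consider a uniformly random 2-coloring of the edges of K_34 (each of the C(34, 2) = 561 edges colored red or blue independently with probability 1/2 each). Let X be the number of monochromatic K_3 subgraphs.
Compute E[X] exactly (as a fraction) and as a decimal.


Let X = Σ_S X_S over the C(34, 3) = 5984 subsets S of size 3, where X_S = 1 if the K_3 on S is monochromatic.
For a fixed S, the K_3 on S has C(3, 2) = 3 edges. P[all 3 edges red] = (1/2)^3, and likewise for blue, so P[monochromatic] = 2·(1/2)^3 = 2^{1 − 3} = 1/4.
Summing: E[X] = C(34, 3) · 2^{1 − 3} = 5984 · 1/4 = 1496.
Numerically: E[X] ≈ 1496.0000.

E[X] = C(34,3)·2^(1−C(3,2)) = 1496 ≈ 1496.0000.


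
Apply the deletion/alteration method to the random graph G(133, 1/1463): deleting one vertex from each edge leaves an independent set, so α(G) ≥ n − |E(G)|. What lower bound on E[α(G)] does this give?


E[|E(G)|] = C(133, 2)·p = 8778 · (1/1463) = 6.
E[α(G)] ≥ n − E[|E(G)|] = 133 − 6 = 127.
Numerically: ≈ 127.00000.
(This is only a lower bound; the true E[α(G)] may be larger.)

E[α(G)] ≥ 127 ≈ 127.00000.


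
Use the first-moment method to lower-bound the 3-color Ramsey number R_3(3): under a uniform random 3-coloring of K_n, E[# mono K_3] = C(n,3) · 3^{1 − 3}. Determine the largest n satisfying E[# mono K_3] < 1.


We need C(n, 3) · 3^{1 − 3} < 1, i.e. C(n, 3) < 3^{3 − 1} = 9.
Check values of n near the boundary:
  n = 3: C(3, 3) = 1; 1 < 9? YES
  n = 4: C(4, 3) = 4; 4 < 9? YES
  n = 5: C(5, 3) = 10; 10 < 9? NO
  n = 6: C(6, 3) = 20; 20 < 9? NO
  n = 7: C(7, 3) = 35; 35 < 9? NO
The largest n with C(n, 3) < 9 is n = 4 (where E[X] = 4/9 ≈ 0.444). Hence R_3(3) > 4, i.e. R_3(3) ≥ 5.

Largest n = 4; hence R_3(3) > 4.


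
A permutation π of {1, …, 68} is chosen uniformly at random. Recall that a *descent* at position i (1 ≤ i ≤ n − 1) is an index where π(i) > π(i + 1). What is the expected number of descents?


Write X = Σ X_I over i = 1, …, 67, with X_I the indicator of one descent.
There are 67 indicators.
For each fixed i, the pair (π(i), π(i+1)) is a uniformly random ordered pair of distinct values from {1, …, 68}; by symmetry P[π(i) > π(i+1)] = 1/2.
By linearity: E[X] = 67 · (1/2) = (68 − 1) · (1/2) = 67/2 ≈ 33.500.

E[X] = 67/2 = 33.500.


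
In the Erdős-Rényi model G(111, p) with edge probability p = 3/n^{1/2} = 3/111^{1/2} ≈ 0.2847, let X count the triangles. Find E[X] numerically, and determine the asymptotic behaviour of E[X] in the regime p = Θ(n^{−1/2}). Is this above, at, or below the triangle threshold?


Number of potential triangles: C(111, 3) = 221815.
Each occurs with probability p³ ≈ (0.2847)³ ≈ 2.308763e-02.
By linearity: E[X] = C(111, 3)·p³ ≈ 221815 · 2.308763e-02 ≈ 5121.1820.
Since α = 1/2 < 1, p = c/n^{1/2} ≫ 1/n is above the triangle threshold p ~ 1/n. Asymptotically E[X] ~ (c³/6)·n^{3(1−α)} = (3³/6)·n^{1.5} → ∞; triangles are abundant w.h.p.

E[X] ≈ 5121.1820; in regime p = Θ(1/n^{1/2}) E[X] diverges (above the triangle threshold p ~ 1/n).


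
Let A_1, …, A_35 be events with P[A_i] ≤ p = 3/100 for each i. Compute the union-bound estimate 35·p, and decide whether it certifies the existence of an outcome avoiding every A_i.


Union bound: P[∪_{i=1}^{35} A_i] ≤ Σ_i P[A_i] ≤ 35·p = 35·(3/100) = 21/20.
Numerically: 21/20 ≈ 1.0500.
Is 21/20 < 1? NO.
Since the bound 21/20 is ≥ 1, the union bound is uninformative here; it does NOT by itself certify existence.

35·p = 21/20 ≈ 1.0500; existence NOT certified by the union bound.


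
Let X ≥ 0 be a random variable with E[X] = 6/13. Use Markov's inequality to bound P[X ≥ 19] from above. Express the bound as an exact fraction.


μ = E[X] = 6/13, a = 19.
Markov: P[X ≥ 19] ≤ μ/a = (6/13)/19 = 6/247.
Numerically: ≈ 0.02429.
(Since a = 19 > μ = 0.46154, the bound 6/247 is < 1 and informative.)

P[X ≥ 19] ≤ 6/247 ≈ 0.02429.


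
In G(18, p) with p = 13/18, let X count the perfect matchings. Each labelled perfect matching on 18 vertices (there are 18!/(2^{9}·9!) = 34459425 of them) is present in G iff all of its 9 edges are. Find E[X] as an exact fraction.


K_18 has 18!/(2^{9}·9!) = 34459425 labelled perfect matchings.
For each such perfect matching H, let X_H = 1 if all 9 edges of H are present in G. Then P[X_H = 1] = p^{9} = (13/18)^{9} = 10604499373/198359290368.
By linearity: E[X] = Σ_H E[X_H] = 34459425 · p^{9} = 34459425 · 10604499373/198359290368 = 4511419145758525/2448880128.
Numerically: E[X] ≈ 1.84e+06.

E[X] = 34459425 · (13/18)^{9} = 4511419145758525/2448880128 ≈ 1.84e+06.
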